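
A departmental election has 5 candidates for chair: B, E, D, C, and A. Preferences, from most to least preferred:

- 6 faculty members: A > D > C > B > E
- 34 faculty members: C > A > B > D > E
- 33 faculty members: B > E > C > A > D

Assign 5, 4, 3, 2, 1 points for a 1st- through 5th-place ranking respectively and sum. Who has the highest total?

B: 6·2 + 34·3 + 33·5 = 279
E: 6·1 + 34·1 + 33·4 = 172
D: 6·4 + 34·2 + 33·1 = 125
C: 6·3 + 34·5 + 33·3 = 287
A: 6·5 + 34·4 + 33·2 = 232
C has the highest Borda score (287).

C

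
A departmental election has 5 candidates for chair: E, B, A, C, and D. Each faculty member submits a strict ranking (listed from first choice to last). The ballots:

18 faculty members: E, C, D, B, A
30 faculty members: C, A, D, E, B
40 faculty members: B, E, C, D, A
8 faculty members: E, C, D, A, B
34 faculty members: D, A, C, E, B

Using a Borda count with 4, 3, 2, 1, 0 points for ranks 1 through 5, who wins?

C

E: 18·4 + 30·1 + 40·3 + 8·4 + 34·1 = 288
B: 18·1 + 30·0 + 40·4 + 8·0 + 34·0 = 178
A: 18·0 + 30·3 + 40·0 + 8·1 + 34·3 = 200
C: 18·3 + 30·4 + 40·2 + 8·3 + 34·2 = 346
D: 18·2 + 30·2 + 40·1 + 8·2 + 34·4 = 288
C has the highest Borda score (346).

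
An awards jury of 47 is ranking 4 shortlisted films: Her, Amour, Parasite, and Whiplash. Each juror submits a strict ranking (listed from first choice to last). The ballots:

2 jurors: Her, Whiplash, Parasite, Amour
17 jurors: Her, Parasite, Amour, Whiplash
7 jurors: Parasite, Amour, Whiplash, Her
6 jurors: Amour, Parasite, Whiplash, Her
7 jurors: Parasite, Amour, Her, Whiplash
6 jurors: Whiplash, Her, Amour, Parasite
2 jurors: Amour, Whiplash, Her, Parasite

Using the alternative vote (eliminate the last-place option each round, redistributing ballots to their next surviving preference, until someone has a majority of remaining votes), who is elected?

Her

Round 1: Her 19, Amour 8, Parasite 14, Whiplash 6. Eliminate Whiplash.
Round 2: Her 25, Amour 8, Parasite 14. Her has a majority.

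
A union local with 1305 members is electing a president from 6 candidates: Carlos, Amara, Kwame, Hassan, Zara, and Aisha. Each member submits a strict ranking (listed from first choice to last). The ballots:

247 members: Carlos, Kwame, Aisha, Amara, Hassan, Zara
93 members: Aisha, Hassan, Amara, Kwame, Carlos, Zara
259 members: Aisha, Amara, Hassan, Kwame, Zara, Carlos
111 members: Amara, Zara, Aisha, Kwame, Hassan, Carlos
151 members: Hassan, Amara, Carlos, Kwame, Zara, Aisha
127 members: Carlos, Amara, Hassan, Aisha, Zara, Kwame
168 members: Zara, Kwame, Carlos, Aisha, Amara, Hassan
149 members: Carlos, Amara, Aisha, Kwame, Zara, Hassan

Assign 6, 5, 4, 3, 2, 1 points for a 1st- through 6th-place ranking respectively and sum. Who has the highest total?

Amara

Carlos: 247·6 + 93·2 + 259·1 + 111·1 + 151·4 + 127·6 + 168·4 + 149·6 = 4970
Amara: 247·3 + 93·4 + 259·5 + 111·6 + 151·5 + 127·5 + 168·2 + 149·5 = 5545
Kwame: 247·5 + 93·3 + 259·3 + 111·3 + 151·3 + 127·1 + 168·5 + 149·3 = 4491
Hassan: 247·2 + 93·5 + 259·4 + 111·2 + 151·6 + 127·4 + 168·1 + 149·1 = 3948
Zara: 247·1 + 93·1 + 259·2 + 111·5 + 151·2 + 127·2 + 168·6 + 149·2 = 3275
Aisha: 247·4 + 93·6 + 259·6 + 111·4 + 151·1 + 127·3 + 168·3 + 149·4 = 5176
Amara has the highest Borda score (5545).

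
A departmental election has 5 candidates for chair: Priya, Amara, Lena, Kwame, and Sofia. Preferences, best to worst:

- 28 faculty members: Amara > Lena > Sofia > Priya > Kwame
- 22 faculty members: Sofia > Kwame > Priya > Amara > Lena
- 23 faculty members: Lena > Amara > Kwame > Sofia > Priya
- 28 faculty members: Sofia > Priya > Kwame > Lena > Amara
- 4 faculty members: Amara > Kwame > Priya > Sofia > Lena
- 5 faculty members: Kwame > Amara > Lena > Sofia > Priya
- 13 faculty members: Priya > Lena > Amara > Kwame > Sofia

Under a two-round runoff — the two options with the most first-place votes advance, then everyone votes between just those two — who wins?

Amara

Round 1 first-place votes: Priya 13, Amara 32, Lena 23, Kwame 5, Sofia 50.
Sofia and Amara advance.
Runoff: Sofia is preferred to Amara by 50 voters; Amara by 73.
Amara wins the runoff.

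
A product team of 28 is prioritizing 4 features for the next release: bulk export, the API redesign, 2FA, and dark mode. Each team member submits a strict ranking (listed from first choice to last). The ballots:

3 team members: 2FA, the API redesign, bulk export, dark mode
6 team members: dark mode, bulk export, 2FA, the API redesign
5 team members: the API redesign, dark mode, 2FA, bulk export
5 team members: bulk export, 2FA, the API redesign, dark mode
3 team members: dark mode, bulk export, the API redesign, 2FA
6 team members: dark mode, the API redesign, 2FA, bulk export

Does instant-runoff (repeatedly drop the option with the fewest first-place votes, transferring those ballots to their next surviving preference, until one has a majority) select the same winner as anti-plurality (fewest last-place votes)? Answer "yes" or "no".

Instant-runoff — R1 bulk export 5, the API redesign 5, 2FA 3, dark mode 15 (dark mode winner). Winner: dark mode.
Anti-plurality — last-place votes: bulk export 11, the API redesign 6, 2FA 3, dark mode 8. Winner: 2FA.
The two methods disagree.

no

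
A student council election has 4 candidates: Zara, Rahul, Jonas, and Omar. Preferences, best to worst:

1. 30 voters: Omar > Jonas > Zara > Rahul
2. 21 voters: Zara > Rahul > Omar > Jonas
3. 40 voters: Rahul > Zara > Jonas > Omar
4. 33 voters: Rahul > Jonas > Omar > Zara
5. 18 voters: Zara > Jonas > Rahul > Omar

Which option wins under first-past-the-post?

First-place votes: Zara 39, Rahul 73, Jonas 0, Omar 30.
Rahul has the most first-place votes.

Rahul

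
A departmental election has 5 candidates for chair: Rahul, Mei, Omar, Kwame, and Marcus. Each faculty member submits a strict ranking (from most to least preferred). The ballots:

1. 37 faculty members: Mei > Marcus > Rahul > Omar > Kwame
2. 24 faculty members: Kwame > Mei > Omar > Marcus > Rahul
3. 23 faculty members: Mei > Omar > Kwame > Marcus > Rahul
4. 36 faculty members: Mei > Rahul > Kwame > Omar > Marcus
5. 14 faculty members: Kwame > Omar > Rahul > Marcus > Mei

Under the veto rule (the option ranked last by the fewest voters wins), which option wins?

Omar

Last-place votes: Rahul 47, Mei 14, Omar 0, Kwame 37, Marcus 36.
Omar is ranked last by the fewest voters, so Omar wins.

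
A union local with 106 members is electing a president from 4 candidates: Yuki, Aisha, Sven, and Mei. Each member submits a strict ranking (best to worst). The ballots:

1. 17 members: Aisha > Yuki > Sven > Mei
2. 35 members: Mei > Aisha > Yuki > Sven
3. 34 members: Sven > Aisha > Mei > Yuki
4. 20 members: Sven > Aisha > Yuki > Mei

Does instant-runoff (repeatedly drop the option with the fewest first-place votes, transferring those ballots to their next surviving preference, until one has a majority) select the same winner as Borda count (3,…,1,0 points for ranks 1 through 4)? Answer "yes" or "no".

Instant-runoff — R1 Yuki 0, Aisha 17, Sven 54, Mei 35 (Sven winner). Winner: Sven.
Borda — scores: Yuki 89, Aisha 229, Sven 179, Mei 139. Winner: Aisha.
The two methods disagree.

no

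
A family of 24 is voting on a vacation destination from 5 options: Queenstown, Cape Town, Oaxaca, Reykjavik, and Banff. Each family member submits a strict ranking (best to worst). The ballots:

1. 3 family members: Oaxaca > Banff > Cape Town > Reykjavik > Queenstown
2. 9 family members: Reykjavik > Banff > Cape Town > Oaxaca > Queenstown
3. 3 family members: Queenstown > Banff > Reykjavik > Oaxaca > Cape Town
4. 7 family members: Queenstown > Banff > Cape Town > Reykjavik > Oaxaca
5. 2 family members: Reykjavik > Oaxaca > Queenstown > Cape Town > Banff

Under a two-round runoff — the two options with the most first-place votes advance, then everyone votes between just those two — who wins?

Round 1 first-place votes: Queenstown 10, Cape Town 0, Oaxaca 3, Reykjavik 11, Banff 0.
Reykjavik and Queenstown advance.
Runoff: Reykjavik is preferred to Queenstown by 14 voters; Queenstown by 10.
Reykjavik wins the runoff.

Reykjavik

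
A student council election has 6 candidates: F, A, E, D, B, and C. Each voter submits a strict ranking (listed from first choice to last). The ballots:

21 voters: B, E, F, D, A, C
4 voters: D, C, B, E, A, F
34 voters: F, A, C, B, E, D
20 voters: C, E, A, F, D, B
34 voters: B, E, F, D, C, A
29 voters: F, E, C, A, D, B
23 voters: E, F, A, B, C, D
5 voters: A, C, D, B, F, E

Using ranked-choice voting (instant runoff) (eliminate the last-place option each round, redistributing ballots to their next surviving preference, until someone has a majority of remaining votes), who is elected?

Round 1: F 63, A 5, E 23, D 4, B 55, C 20. Eliminate D.
Round 2: F 63, A 5, E 23, B 55, C 24. Eliminate A.
Round 3: F 63, E 23, B 55, C 29. Eliminate E.
Round 4: F 86, B 55, C 29. F has a majority.

F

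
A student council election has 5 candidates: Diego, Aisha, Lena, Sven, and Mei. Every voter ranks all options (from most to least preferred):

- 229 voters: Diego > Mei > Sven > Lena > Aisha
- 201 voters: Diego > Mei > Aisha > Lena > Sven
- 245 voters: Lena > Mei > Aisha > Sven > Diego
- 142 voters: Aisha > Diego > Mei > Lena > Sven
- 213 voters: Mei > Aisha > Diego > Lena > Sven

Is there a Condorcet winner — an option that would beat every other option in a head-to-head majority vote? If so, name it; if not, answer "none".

Checking pairwise contests:
Aisha beats Diego 600–430.
Mei beats Aisha 888–142.
Diego beats Lena 785–245.
Diego beats Sven 785–245.
Diego beats Mei 572–458.
Every option loses at least one head-to-head, so there is no Condorcet winner.

none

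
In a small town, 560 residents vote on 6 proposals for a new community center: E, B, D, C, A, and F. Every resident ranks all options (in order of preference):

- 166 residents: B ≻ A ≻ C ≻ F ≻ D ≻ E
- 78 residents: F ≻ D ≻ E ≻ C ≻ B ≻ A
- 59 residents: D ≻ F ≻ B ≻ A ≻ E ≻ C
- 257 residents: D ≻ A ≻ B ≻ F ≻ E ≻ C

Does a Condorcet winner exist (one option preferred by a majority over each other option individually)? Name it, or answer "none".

D

D vs E: 560–0 for D.
D vs B: 394–166 for D.
D vs C: 394–166 for D.
D vs A: 394–166 for D.
D vs F: 316–244 for D.
D beats every other option head-to-head.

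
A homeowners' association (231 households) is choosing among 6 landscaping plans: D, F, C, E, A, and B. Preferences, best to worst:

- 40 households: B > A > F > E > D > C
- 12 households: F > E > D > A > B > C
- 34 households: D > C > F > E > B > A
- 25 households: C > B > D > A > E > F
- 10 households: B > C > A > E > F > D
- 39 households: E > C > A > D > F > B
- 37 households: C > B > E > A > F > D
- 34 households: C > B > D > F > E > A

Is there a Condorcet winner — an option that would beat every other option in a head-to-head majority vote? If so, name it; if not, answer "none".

C vs D: 145–86 for C.
C vs F: 179–52 for C.
C vs E: 140–91 for C.
C vs A: 179–52 for C.
C vs B: 169–62 for C.
C beats every other option head-to-head.

C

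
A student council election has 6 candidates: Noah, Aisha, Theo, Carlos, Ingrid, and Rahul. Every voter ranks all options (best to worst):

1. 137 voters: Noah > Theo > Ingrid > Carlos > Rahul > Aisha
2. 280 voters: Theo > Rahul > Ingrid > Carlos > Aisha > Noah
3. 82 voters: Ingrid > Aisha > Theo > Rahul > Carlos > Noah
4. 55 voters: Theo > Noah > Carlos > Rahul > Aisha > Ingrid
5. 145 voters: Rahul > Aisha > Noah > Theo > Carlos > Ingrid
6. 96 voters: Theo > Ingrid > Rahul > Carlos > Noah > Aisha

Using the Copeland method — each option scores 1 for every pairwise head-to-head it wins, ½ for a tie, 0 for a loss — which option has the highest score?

Theo

Noah: loses to Aisha, Theo, Carlos, Ingrid, and Rahul → score 0.
Aisha: beats Noah; loses to Theo, Carlos, Ingrid, and Rahul → score 1.
Theo: beats Noah, Aisha, Carlos, Ingrid, and Rahul → score 5.
Carlos: beats Noah and Aisha; loses to Theo, Ingrid, and Rahul → score 2.
Ingrid: beats Noah, Aisha, and Carlos; loses to Theo and Rahul → score 3.
Rahul: beats Noah, Aisha, Carlos, and Ingrid; loses to Theo → score 4.
Theo has the best pairwise record.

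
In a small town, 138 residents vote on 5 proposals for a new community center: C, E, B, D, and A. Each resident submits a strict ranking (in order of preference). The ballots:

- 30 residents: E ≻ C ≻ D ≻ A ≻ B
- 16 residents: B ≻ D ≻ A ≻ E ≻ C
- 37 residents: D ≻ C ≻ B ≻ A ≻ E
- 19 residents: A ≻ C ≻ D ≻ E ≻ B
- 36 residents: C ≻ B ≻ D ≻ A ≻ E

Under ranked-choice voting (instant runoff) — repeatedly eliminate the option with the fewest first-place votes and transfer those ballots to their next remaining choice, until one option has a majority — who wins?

C

Round 1: C 36, E 30, B 16, D 37, A 19. Eliminate B.
Round 2: C 36, E 30, D 53, A 19. Eliminate A.
Round 3: C 55, E 30, D 53. Eliminate E.
Round 4: C 85, D 53. C has a majority.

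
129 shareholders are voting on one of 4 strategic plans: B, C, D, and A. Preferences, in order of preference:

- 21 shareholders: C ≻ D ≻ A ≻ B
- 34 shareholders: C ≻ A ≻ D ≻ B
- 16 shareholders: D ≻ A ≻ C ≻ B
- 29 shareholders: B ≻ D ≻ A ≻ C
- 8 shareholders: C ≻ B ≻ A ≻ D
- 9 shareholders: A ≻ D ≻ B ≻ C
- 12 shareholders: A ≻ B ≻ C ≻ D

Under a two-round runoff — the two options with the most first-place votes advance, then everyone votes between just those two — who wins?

C

Round 1 first-place votes: B 29, C 63, D 16, A 21.
C and B advance.
Runoff: C is preferred to B by 79 voters; B by 50.
C wins the runoff.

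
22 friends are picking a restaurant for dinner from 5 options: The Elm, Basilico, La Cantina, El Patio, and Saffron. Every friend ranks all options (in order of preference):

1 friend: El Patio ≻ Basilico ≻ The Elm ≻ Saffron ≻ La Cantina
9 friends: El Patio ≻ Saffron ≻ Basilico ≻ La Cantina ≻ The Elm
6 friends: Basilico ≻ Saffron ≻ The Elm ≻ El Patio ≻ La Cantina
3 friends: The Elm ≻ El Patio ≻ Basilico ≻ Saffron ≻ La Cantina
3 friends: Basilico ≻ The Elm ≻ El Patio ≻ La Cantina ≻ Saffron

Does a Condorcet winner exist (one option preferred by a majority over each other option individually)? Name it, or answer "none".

Checking pairwise contests:
Basilico beats The Elm 19–3.
El Patio beats Basilico 13–9.
The Elm beats La Cantina 13–9.
The Elm beats El Patio 12–10.
Basilico beats Saffron 13–9.
Every option loses at least one head-to-head, so there is no Condorcet winner.

none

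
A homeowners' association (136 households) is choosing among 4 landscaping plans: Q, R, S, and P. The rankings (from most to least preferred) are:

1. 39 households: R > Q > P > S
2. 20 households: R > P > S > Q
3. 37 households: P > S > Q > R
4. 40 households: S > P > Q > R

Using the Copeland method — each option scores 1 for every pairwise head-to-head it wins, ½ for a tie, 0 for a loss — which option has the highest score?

P

Q: beats R; loses to S and P → score 1.
R: loses to Q, S, and P → score 0.
S: beats Q and R; loses to P → score 2.
P: beats Q, R, and S → score 3.
P has the best pairwise record.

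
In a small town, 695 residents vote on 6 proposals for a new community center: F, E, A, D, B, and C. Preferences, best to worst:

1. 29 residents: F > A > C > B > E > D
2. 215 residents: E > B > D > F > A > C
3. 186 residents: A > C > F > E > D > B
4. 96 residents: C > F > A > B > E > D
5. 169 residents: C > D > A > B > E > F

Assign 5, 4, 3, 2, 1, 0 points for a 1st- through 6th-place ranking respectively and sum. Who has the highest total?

C

F: 29·5 + 215·2 + 186·3 + 96·4 + 169·0 = 1517
E: 29·1 + 215·5 + 186·2 + 96·1 + 169·1 = 1741
A: 29·4 + 215·1 + 186·5 + 96·3 + 169·3 = 2056
D: 29·0 + 215·3 + 186·1 + 96·0 + 169·4 = 1507
B: 29·2 + 215·4 + 186·0 + 96·2 + 169·2 = 1448
C: 29·3 + 215·0 + 186·4 + 96·5 + 169·5 = 2156
C has the highest Borda score (2156).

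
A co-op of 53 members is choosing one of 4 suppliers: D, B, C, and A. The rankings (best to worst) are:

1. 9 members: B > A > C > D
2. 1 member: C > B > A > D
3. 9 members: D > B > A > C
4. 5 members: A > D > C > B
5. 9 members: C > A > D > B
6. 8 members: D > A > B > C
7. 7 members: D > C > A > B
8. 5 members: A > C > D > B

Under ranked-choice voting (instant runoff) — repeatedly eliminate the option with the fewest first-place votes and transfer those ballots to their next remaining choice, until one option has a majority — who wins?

Round 1: D 24, B 9, C 10, A 10. Eliminate B.
Round 2: D 24, C 10, A 19. Eliminate C.
Round 3: D 24, A 29. A has a majority.

A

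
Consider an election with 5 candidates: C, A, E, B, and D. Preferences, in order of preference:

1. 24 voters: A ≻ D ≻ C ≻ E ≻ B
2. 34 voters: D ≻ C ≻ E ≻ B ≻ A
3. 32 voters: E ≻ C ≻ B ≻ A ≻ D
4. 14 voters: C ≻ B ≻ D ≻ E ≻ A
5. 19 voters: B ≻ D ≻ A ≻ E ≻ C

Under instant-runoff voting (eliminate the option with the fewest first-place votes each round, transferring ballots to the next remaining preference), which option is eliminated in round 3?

Round 1: C 14, A 24, E 32, B 19, D 34. Eliminate C.
Round 2: A 24, E 32, B 33, D 34. Eliminate A.
Round 3: E 32, B 33, D 58. Eliminate E.

E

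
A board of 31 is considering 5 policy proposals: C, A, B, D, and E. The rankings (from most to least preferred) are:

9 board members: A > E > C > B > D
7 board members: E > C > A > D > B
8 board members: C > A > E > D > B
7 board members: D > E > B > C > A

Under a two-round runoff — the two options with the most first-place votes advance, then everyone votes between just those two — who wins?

C

Round 1 first-place votes: C 8, A 9, B 0, D 7, E 7.
A and C advance.
Runoff: A is preferred to C by 9 voters; C by 22.
C wins the runoff.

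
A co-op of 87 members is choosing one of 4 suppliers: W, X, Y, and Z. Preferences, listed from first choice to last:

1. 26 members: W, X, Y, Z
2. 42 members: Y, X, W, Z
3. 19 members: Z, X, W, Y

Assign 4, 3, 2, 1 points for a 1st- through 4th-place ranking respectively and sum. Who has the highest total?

X

W: 26·4 + 42·2 + 19·2 = 226
X: 26·3 + 42·3 + 19·3 = 261
Y: 26·2 + 42·4 + 19·1 = 239
Z: 26·1 + 42·1 + 19·4 = 144
X has the highest Borda score (261).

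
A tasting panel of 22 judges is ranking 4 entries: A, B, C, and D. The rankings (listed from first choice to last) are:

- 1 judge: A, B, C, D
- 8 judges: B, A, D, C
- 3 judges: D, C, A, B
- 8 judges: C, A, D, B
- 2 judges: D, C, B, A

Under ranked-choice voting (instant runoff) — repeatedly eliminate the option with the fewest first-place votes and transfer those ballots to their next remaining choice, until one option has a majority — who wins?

Round 1: A 1, B 8, C 8, D 5. Eliminate A.
Round 2: B 9, C 8, D 5. Eliminate D.
Round 3: B 9, C 13. C has a majority.

C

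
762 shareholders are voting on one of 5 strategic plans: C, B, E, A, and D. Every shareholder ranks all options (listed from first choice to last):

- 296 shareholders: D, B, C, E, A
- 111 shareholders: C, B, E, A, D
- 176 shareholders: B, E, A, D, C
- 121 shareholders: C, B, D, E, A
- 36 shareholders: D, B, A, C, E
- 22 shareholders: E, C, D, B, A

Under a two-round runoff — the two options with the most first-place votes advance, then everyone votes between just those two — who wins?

Round 1 first-place votes: C 232, B 176, E 22, A 0, D 332.
D and C advance.
Runoff: D is preferred to C by 508 voters; C by 254.
D wins the runoff.

D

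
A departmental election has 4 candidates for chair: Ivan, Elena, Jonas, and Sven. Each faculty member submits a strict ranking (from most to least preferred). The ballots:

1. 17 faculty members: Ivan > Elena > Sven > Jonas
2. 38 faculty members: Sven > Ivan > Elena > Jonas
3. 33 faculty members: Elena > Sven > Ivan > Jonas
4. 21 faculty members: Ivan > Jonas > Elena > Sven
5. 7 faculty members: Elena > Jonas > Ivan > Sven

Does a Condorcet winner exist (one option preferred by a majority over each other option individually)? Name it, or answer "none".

Checking pairwise contests:
Sven beats Ivan 71–45.
Ivan beats Elena 76–40.
Ivan beats Jonas 109–7.
Elena beats Sven 78–38.
Every option loses at least one head-to-head, so there is no Condorcet winner.

none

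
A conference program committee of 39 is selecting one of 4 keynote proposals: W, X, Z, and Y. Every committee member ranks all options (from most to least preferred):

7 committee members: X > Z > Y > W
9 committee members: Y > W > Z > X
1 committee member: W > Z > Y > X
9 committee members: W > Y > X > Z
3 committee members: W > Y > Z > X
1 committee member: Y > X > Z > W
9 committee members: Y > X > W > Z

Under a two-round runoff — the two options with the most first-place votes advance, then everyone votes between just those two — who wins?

Y

Round 1 first-place votes: W 13, X 7, Z 0, Y 19.
Y and W advance.
Runoff: Y is preferred to W by 26 voters; W by 13.
Y wins the runoff.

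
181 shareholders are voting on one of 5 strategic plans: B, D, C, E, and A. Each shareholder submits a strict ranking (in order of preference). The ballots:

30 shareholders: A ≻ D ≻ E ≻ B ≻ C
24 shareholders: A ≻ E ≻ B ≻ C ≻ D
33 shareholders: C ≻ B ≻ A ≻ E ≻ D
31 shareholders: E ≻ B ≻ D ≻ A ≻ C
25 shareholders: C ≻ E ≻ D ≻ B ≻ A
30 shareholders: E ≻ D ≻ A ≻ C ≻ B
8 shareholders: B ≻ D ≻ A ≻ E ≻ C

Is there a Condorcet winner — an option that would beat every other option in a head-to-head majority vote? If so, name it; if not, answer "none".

none

Checking pairwise contests:
E beats B 140–41.
B beats D 96–85.
B beats C 93–88.
A beats E 95–86.
B beats A 97–84.
Every option loses at least one head-to-head, so there is no Condorcet winner.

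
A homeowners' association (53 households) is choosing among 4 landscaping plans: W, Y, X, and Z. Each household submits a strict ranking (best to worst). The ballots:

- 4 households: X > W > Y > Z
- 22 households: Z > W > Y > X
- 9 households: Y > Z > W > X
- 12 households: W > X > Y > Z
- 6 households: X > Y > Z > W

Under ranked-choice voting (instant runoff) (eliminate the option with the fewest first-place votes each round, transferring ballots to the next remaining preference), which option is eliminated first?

Y

Round 1: W 12, Y 9, X 10, Z 22. Eliminate Y.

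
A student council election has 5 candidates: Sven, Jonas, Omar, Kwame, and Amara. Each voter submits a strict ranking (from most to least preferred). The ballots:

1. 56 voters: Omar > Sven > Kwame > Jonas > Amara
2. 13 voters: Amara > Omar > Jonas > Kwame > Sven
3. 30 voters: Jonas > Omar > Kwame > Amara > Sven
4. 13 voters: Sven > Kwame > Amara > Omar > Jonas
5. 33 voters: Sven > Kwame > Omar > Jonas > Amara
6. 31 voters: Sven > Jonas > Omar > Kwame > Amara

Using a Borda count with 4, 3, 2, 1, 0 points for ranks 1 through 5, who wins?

Sven: 56·3 + 13·0 + 30·0 + 13·4 + 33·4 + 31·4 = 476
Jonas: 56·1 + 13·2 + 30·4 + 13·0 + 33·1 + 31·3 = 328
Omar: 56·4 + 13·3 + 30·3 + 13·1 + 33·2 + 31·2 = 494
Kwame: 56·2 + 13·1 + 30·2 + 13·3 + 33·3 + 31·1 = 354
Amara: 56·0 + 13·4 + 30·1 + 13·2 + 33·0 + 31·0 = 108
Omar has the highest Borda score (494).

Omar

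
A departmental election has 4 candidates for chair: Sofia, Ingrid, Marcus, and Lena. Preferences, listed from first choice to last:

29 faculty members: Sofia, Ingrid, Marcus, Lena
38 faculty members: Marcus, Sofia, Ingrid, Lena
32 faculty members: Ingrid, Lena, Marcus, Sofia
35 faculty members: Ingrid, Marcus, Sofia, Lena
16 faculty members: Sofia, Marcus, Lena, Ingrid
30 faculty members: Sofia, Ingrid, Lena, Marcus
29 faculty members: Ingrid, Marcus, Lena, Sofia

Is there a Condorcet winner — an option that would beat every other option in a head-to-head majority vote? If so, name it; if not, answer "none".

none

Checking pairwise contests:
Marcus beats Sofia 134–75.
Sofia beats Ingrid 113–96.
Ingrid beats Marcus 155–54.
Sofia beats Lena 148–61.
Every option loses at least one head-to-head, so there is no Condorcet winner.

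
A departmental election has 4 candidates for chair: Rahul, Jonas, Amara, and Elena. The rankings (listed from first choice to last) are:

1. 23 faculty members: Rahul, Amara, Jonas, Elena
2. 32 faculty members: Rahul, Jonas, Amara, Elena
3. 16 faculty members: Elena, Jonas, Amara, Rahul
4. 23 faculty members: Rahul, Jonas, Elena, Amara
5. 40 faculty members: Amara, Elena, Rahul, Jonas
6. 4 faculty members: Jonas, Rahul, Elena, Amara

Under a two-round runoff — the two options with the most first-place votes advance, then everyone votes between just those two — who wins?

Rahul

Round 1 first-place votes: Rahul 78, Jonas 4, Amara 40, Elena 16.
Rahul and Amara advance.
Runoff: Rahul is preferred to Amara by 82 voters; Amara by 56.
Rahul wins the runoff.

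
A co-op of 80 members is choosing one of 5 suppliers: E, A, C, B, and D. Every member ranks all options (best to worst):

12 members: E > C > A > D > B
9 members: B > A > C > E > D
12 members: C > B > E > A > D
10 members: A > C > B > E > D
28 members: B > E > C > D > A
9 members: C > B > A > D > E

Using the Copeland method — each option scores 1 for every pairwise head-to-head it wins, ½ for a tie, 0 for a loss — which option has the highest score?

E: beats A and D; ties C; loses to B → score 2.5.
A: beats D; loses to E, C, and B → score 1.
C: beats A, B, and D; ties E → score 3.5.
B: beats E, A, and D; loses to C → score 3.
D: loses to E, A, C, and B → score 0.
C has the best pairwise record.

C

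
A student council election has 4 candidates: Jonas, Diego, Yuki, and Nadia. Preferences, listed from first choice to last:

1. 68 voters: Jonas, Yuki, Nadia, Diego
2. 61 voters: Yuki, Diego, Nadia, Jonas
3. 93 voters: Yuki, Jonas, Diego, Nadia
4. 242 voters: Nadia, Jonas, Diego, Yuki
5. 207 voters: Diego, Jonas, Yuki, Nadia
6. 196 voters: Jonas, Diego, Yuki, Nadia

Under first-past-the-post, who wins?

First-place votes: Jonas 264, Diego 207, Yuki 154, Nadia 242.
Jonas has the most first-place votes.

Jonas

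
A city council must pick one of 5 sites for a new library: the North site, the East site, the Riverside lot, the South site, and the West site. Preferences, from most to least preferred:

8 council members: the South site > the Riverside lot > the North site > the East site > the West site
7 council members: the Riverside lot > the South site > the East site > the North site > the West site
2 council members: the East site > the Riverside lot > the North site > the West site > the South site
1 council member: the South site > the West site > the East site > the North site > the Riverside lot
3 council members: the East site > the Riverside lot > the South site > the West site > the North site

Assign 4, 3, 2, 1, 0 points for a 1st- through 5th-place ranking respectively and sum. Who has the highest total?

the North site: 8·2 + 7·1 + 2·2 + 1·1 + 3·0 = 28
the East site: 8·1 + 7·2 + 2·4 + 1·2 + 3·4 = 44
the Riverside lot: 8·3 + 7·4 + 2·3 + 1·0 + 3·3 = 67
the South site: 8·4 + 7·3 + 2·0 + 1·4 + 3·2 = 63
the West site: 8·0 + 7·0 + 2·1 + 1·3 + 3·1 = 8
the Riverside lot has the highest Borda score (67).

the Riverside lot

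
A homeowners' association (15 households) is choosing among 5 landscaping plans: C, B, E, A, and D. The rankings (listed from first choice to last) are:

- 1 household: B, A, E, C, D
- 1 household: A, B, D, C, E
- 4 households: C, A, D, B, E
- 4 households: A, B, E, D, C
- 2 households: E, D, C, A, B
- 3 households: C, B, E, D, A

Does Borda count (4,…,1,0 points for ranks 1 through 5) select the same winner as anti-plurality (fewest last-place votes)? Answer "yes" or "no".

Borda — scores: C 34, B 32, E 24, A 37, D 23. Winner: A.
Anti-plurality — last-place votes: C 4, B 2, E 5, A 3, D 1. Winner: D.
The two methods disagree.

no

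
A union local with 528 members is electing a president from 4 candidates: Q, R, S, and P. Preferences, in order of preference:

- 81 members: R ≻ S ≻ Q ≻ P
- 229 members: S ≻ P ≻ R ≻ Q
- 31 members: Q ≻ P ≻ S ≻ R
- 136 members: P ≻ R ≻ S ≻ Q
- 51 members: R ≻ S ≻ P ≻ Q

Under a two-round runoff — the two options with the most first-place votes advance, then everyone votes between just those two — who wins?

S

Round 1 first-place votes: Q 31, R 132, S 229, P 136.
S and P advance.
Runoff: S is preferred to P by 361 voters; P by 167.
S wins the runoff.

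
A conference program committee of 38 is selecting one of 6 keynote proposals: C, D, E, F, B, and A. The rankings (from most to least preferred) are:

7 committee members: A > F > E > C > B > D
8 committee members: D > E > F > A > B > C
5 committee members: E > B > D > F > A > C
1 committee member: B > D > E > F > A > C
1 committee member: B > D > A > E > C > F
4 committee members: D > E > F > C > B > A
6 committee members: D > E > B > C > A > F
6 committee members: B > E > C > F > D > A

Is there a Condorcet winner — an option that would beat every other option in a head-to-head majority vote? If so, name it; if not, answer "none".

Checking pairwise contests:
D beats C 25–13.
B beats D 20–18.
D beats E 20–18.
D beats F 25–13.
E beats B 30–8.
D beats A 31–7.
Every option loses at least one head-to-head, so there is no Condorcet winner.

none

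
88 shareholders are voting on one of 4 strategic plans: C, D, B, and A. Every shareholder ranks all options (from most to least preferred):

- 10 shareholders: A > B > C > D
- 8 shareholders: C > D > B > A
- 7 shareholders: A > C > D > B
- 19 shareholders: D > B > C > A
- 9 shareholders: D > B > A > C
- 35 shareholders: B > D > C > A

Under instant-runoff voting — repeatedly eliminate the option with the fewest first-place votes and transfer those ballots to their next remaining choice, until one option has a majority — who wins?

B

Round 1: C 8, D 28, B 35, A 17. Eliminate C.
Round 2: D 36, B 35, A 17. Eliminate A.
Round 3: D 43, B 45. B has a majority.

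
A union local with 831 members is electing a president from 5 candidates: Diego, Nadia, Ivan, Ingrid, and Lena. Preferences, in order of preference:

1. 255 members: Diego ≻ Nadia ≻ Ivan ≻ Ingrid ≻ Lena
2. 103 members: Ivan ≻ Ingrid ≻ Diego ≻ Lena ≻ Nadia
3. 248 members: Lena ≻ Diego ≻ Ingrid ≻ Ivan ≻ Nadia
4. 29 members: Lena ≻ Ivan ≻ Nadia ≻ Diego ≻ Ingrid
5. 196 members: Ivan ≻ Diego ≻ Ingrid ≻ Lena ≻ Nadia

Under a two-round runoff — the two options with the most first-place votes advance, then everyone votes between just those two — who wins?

Ivan

Round 1 first-place votes: Diego 255, Nadia 0, Ivan 299, Ingrid 0, Lena 277.
Ivan and Lena advance.
Runoff: Ivan is preferred to Lena by 554 voters; Lena by 277.
Ivan wins the runoff.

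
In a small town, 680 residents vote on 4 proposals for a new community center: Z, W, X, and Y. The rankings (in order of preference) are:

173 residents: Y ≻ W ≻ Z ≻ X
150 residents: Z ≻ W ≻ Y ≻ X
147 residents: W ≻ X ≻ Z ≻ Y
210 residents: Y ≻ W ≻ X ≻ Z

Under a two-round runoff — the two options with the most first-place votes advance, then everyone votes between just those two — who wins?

Round 1 first-place votes: Z 150, W 147, X 0, Y 383.
Y and Z advance.
Runoff: Y is preferred to Z by 383 voters; Z by 297.
Y wins the runoff.

Y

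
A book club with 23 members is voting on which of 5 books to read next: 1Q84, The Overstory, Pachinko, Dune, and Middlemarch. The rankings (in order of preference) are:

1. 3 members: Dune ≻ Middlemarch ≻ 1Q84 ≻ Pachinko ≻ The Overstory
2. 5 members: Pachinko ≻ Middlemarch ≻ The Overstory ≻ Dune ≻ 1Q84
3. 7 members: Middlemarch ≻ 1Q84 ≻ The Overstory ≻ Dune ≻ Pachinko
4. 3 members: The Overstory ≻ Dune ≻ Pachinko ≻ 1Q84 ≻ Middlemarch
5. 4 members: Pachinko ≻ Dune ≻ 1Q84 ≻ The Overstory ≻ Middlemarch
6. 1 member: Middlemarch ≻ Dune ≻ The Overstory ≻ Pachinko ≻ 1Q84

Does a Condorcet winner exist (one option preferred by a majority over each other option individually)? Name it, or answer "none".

none

Checking pairwise contests:
Pachinko beats 1Q84 13–10.
1Q84 beats The Overstory 14–9.
Dune beats Pachinko 14–9.
The Overstory beats Dune 15–8.
Pachinko beats Middlemarch 12–11.
Every option loses at least one head-to-head, so there is no Condorcet winner.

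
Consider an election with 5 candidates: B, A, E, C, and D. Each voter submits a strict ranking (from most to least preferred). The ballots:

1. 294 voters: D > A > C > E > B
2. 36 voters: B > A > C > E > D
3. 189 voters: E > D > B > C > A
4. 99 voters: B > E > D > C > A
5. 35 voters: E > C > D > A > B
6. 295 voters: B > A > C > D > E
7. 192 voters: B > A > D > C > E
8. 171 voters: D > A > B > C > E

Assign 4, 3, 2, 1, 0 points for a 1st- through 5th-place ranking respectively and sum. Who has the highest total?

D

B: 294·0 + 36·4 + 189·2 + 99·4 + 35·0 + 295·4 + 192·4 + 171·2 = 3208
A: 294·3 + 36·3 + 189·0 + 99·0 + 35·1 + 295·3 + 192·3 + 171·3 = 2999
E: 294·1 + 36·1 + 189·4 + 99·3 + 35·4 + 295·0 + 192·0 + 171·0 = 1523
C: 294·2 + 36·2 + 189·1 + 99·1 + 35·3 + 295·2 + 192·1 + 171·1 = 2006
D: 294·4 + 36·0 + 189·3 + 99·2 + 35·2 + 295·1 + 192·2 + 171·4 = 3374
D has the highest Borda score (3374).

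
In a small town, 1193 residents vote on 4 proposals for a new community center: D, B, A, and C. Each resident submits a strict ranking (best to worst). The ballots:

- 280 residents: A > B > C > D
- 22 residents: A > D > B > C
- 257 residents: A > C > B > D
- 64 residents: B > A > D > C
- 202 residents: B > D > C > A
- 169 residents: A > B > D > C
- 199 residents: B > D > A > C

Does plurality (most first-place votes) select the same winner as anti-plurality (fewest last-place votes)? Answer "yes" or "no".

Plurality — first-place votes: D 0, B 465, A 728, C 0. Winner: A.
Anti-plurality — last-place votes: D 537, B 0, A 202, C 454. Winner: B.
The two methods disagree.

no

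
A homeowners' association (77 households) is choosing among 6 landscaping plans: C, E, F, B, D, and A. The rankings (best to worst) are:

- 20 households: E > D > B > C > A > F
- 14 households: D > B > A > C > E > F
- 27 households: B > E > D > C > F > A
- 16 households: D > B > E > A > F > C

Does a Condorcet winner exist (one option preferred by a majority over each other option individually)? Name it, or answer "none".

Checking pairwise contests:
E beats C 63–14.
B beats E 57–20.
C beats F 61–16.
D beats B 50–27.
E beats D 47–30.
C beats A 47–30.
Every option loses at least one head-to-head, so there is no Condorcet winner.

none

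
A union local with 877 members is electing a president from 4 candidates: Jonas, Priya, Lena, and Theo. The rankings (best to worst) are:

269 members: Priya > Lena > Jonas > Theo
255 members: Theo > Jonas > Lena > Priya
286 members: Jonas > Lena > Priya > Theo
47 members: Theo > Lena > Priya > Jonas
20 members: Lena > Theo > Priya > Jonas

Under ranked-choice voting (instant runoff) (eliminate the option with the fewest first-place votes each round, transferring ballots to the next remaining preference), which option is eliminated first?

Round 1: Jonas 286, Priya 269, Lena 20, Theo 302. Eliminate Lena.

Lena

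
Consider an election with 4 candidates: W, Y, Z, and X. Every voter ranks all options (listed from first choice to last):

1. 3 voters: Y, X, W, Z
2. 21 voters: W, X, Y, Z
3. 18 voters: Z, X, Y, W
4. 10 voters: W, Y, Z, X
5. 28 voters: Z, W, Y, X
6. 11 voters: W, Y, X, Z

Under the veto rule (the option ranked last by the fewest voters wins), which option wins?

Last-place votes: W 18, Y 0, Z 35, X 38.
Y is ranked last by the fewest voters, so Y wins.

Y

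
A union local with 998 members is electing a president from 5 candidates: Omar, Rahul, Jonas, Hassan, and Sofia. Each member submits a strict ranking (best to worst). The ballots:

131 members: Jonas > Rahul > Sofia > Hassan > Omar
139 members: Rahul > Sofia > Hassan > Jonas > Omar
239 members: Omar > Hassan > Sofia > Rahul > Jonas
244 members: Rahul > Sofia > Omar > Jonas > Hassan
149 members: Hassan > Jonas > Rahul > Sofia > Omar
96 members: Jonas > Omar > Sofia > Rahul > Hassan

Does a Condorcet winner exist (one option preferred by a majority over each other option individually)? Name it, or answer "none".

Rahul vs Omar: 663–335 for Rahul.
Rahul vs Jonas: 622–376 for Rahul.
Rahul vs Hassan: 610–388 for Rahul.
Rahul vs Sofia: 663–335 for Rahul.
Rahul beats every other option head-to-head.

Rahul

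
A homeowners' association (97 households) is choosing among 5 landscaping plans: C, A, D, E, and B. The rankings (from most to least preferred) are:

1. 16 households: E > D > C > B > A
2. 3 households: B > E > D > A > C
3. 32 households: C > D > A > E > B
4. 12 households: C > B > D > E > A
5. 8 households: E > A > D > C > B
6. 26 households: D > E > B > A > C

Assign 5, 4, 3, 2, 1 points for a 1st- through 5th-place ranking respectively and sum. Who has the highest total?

D

C: 16·3 + 3·1 + 32·5 + 12·5 + 8·2 + 26·1 = 313
A: 16·1 + 3·2 + 32·3 + 12·1 + 8·4 + 26·2 = 214
D: 16·4 + 3·3 + 32·4 + 12·3 + 8·3 + 26·5 = 391
E: 16·5 + 3·4 + 32·2 + 12·2 + 8·5 + 26·4 = 324
B: 16·2 + 3·5 + 32·1 + 12·4 + 8·1 + 26·3 = 213
D has the highest Borda score (391).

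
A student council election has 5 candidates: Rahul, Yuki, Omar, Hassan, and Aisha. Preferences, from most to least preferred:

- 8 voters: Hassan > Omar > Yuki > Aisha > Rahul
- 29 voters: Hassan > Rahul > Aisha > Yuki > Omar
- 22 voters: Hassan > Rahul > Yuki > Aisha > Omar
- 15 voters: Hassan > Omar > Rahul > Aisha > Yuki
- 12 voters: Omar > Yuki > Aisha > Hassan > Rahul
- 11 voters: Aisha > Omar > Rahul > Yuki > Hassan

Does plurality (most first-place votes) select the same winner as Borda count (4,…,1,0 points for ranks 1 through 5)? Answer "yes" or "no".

Plurality — first-place votes: Rahul 0, Yuki 0, Omar 12, Hassan 74, Aisha 11. Winner: Hassan.
Borda — scores: Rahul 205, Yuki 136, Omar 150, Hassan 308, Aisha 171. Winner: Hassan.
The two methods agree.

yes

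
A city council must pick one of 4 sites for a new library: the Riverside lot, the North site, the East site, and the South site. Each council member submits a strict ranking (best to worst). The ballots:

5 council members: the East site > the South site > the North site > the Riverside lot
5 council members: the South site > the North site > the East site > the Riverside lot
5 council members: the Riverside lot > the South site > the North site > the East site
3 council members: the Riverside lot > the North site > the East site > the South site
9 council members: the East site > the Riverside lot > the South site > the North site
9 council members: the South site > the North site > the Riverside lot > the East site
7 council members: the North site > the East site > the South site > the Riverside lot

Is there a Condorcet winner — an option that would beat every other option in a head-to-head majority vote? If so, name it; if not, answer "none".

Checking pairwise contests:
the North site beats the Riverside lot 26–17.
the South site beats the North site 33–10.
the North site beats the East site 29–14.
the East site beats the South site 24–19.
Every option loses at least one head-to-head, so there is no Condorcet winner.

none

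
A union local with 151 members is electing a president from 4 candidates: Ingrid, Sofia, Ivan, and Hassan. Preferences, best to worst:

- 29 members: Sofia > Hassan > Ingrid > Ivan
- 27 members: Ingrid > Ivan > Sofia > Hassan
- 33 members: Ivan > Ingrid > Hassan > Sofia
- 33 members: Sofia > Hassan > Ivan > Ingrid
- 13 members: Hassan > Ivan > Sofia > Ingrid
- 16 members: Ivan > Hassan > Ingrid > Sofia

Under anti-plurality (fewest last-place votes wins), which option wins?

Hassan

Last-place votes: Ingrid 46, Sofia 49, Ivan 29, Hassan 27.
Hassan is ranked last by the fewest voters, so Hassan wins.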